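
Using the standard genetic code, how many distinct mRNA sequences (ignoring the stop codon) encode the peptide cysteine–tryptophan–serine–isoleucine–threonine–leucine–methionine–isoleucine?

Cys: 2 codons.
Trp: 1 codon.
Ser: 6 codons.
Ile: 3 codons.
Thr: 4 codons.
Leu: 6 codons.
Met: 1 codon.
Ile: 3 codons.
2 × 1 × 6 × 3 × 4 × 6 × 1 × 3 = 2592.

2592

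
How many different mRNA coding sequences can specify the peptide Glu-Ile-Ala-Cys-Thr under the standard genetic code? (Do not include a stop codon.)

192

Glu: 2 codons.
Ile: 3 codons.
Ala: 4 codons.
Cys: 2 codons.
Thr: 4 codons.
2 × 3 × 4 × 2 × 4 = 192.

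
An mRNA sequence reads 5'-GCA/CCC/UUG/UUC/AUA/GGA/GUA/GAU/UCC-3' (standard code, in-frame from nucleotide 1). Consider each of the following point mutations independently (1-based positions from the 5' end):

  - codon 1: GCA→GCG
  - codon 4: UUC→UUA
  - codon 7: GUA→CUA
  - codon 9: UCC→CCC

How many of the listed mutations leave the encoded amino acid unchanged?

Codon 1: GCA (Ala) → GCG (Ala) — synonymous.
Codon 4: UUC (Phe) → UUA (Leu) — missense.
Codon 7: GUA (Val) → CUA (Leu) — missense.
Codon 9: UCC (Ser) → CCC (Pro) — missense.
Synonymous: 1 of 4.

1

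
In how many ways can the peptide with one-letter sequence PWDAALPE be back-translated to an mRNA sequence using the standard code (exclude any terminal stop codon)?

Pro: 4 codons.
Trp: 1 codon.
Asp: 2 codons.
Ala: 4 codons.
Ala: 4 codons.
Leu: 6 codons.
Pro: 4 codons.
Glu: 2 codons.
4 × 1 × 2 × 4 × 4 × 6 × 4 × 2 = 6144.

6144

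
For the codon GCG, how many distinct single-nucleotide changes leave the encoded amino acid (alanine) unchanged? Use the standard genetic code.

Position 1: none → 0 synonymous.
Position 2: none → 0 synonymous.
Position 3: GCU, GCC, GCA → 3 synonymous.
Total: 0 + 0 + 3 = 3.

3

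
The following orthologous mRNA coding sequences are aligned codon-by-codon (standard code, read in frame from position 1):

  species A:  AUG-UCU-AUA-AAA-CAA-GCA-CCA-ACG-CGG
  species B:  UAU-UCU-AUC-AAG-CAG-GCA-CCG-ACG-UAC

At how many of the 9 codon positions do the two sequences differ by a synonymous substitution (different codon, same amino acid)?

4

Codon 1: AUG Met / UAU Tyr — nonsynonymous.
Codon 2: UCU Ser / UCU Ser — identical.
Codon 3: AUA Ile / AUC Ile — synonymous.
Codon 4: AAA Lys / AAG Lys — synonymous.
Codon 5: CAA Gln / CAG Gln — synonymous.
Codon 6: GCA Ala / GCA Ala — identical.
Codon 7: CCA Pro / CCG Pro — synonymous.
Codon 8: ACG Thr / ACG Thr — identical.
Codon 9: CGG Arg / UAC Tyr — nonsynonymous.
Synonymous differences: 4.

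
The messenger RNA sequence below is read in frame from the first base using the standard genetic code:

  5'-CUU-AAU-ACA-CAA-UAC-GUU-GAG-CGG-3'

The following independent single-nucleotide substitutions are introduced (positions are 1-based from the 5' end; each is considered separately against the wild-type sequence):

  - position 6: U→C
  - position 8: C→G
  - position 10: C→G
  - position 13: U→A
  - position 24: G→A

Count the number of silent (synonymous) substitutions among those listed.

Codon 2: AAU (Asn) → AAC (Asn) — synonymous.
Codon 3: ACA (Thr) → AGA (Arg) — missense.
Codon 4: CAA (Gln) → GAA (Glu) — missense.
Codon 5: UAC (Tyr) → AAC (Asn) — missense.
Codon 8: CGG (Arg) → CGA (Arg) — synonymous.
Synonymous: 2 of 5.

2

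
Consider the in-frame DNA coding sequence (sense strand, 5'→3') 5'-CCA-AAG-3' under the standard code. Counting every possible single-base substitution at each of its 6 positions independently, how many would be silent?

Codon 1 (CCA, Pro): 3 synonymous substitutions.
Codon 2 (AAG, Lys): 1 synonymous substitution.
Total: 3 + 1 = 4.

4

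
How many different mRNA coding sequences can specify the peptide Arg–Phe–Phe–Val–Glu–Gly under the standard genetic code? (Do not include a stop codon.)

Arg: 6 codons.
Phe: 2 codons.
Phe: 2 codons.
Val: 4 codons.
Glu: 2 codons.
Gly: 4 codons.
6 × 2 × 2 × 4 × 2 × 4 = 768.

768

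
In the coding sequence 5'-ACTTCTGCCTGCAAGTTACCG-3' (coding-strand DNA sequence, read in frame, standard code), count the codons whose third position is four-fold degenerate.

4

Codon 1 ACT (Thr): third position 4-fold.
Codon 2 TCT (Ser): third position 4-fold.
Codon 3 GCC (Ala): third position 4-fold.
Codon 4 TGC (Cys): third position 2-fold.
Codon 5 AAG (Lys): third position 2-fold.
Codon 6 TTA (Leu): third position 2-fold.
Codon 7 CCG (Pro): third position 4-fold.
Four-fold degenerate third positions: 4.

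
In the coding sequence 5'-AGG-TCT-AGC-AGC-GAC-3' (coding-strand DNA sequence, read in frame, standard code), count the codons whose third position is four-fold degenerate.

1

Codon 1 AGG (Arg): third position 2-fold.
Codon 2 TCT (Ser): third position 4-fold.
Codon 3 AGC (Ser): third position 2-fold.
Codon 4 AGC (Ser): third position 2-fold.
Codon 5 GAC (Asp): third position 2-fold.
Four-fold degenerate third positions: 1.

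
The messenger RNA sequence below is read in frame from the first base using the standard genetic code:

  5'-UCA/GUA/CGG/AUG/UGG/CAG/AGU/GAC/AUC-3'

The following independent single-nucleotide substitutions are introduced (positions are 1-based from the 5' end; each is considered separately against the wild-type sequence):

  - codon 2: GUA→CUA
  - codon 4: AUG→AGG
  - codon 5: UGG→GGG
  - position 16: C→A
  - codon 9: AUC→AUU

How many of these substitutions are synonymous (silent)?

1

Codon 2: GUA (Val) → CUA (Leu) — missense.
Codon 4: AUG (Met) → AGG (Arg) — missense.
Codon 5: UGG (Trp) → GGG (Gly) — missense.
Codon 6: CAG (Gln) → AAG (Lys) — missense.
Codon 9: AUC (Ile) → AUU (Ile) — synonymous.
Synonymous: 1 of 5.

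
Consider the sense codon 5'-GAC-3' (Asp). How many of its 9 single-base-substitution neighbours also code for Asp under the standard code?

1

Position 1: none → 0 synonymous.
Position 2: none → 0 synonymous.
Position 3: GAU → 1 synonymous.
Total: 0 + 0 + 1 = 1.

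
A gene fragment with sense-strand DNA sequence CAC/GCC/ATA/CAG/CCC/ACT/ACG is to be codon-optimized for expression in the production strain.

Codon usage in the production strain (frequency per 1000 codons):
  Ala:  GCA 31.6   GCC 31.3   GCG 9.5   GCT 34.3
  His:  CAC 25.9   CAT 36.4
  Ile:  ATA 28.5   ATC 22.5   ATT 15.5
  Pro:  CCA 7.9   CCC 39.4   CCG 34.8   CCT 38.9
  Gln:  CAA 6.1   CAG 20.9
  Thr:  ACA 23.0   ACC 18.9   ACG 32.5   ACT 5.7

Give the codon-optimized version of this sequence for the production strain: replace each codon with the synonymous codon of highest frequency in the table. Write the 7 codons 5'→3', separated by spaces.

Codon 1 (His): best is CAT at 36.4.
Codon 2 (Ala): best is GCT at 34.3.
Codon 3 (Ile): best is ATA at 28.5.
Codon 4 (Gln): best is CAG at 20.9.
Codon 5 (Pro): best is CCC at 39.4.
Codon 6 (Thr): best is ACG at 32.5.
Codon 7 (Thr): best is ACG at 32.5.

CAT GCT ATA CAG CCC ACG ACG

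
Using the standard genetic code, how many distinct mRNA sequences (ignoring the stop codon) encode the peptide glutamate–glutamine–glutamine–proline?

32

Glu: 2 codons.
Gln: 2 codons.
Gln: 2 codons.
Pro: 4 codons.
2 × 2 × 2 × 4 = 32.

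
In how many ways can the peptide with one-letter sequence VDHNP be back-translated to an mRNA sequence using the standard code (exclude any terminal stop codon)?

Val: 4 codons.
Asp: 2 codons.
His: 2 codons.
Asn: 2 codons.
Pro: 4 codons.
4 × 2 × 2 × 2 × 4 = 128.

128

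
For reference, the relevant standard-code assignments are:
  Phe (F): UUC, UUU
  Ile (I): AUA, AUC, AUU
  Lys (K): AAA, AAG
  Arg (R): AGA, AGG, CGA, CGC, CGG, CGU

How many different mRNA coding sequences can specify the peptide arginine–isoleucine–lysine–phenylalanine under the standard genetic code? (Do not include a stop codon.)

72

Arg: 6 codons.
Ile: 3 codons.
Lys: 2 codons.
Phe: 2 codons.
6 × 3 × 2 × 2 = 72.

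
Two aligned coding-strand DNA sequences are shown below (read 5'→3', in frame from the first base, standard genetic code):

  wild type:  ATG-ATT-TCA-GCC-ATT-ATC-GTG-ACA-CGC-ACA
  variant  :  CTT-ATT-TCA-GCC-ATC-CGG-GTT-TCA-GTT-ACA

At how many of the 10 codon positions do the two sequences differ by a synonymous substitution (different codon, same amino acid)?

Codon 1: ATG Met / CTT Leu — nonsynonymous.
Codon 2: ATT Ile / ATT Ile — identical.
Codon 3: TCA Ser / TCA Ser — identical.
Codon 4: GCC Ala / GCC Ala — identical.
Codon 5: ATT Ile / ATC Ile — synonymous.
Codon 6: ATC Ile / CGG Arg — nonsynonymous.
Codon 7: GTG Val / GTT Val — synonymous.
Codon 8: ACA Thr / TCA Ser — nonsynonymous.
Codon 9: CGC Arg / GTT Val — nonsynonymous.
Codon 10: ACA Thr / ACA Thr — identical.
Synonymous differences: 2.

2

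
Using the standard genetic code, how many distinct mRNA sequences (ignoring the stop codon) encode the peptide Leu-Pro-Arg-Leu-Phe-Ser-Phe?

Leu: 6 codons.
Pro: 4 codons.
Arg: 6 codons.
Leu: 6 codons.
Phe: 2 codons.
Ser: 6 codons.
Phe: 2 codons.
6 × 4 × 6 × 6 × 2 × 6 × 2 = 20736.

20736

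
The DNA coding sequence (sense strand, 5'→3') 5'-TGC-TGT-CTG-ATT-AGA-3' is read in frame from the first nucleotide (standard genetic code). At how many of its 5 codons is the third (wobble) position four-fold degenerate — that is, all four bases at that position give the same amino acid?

1

Codon 1 TGC (Cys): third position 2-fold.
Codon 2 TGT (Cys): third position 2-fold.
Codon 3 CTG (Leu): third position 4-fold.
Codon 4 ATT (Ile): third position 3-fold.
Codon 5 AGA (Arg): third position 2-fold.
Four-fold degenerate third positions: 1.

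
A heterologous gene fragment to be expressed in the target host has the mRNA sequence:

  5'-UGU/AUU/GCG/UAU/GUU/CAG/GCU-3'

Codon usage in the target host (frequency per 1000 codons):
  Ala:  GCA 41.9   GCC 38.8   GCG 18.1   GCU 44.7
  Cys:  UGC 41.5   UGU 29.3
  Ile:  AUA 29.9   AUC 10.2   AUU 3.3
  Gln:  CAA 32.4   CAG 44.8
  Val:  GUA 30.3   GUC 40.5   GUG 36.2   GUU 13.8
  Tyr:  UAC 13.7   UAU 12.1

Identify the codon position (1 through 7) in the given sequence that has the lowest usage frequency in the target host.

Codon 1 UGU (Cys): 29.3 per 1000.
Codon 2 AUU (Ile): 3.3 per 1000.
Codon 3 GCG (Ala): 18.1 per 1000.
Codon 4 UAU (Tyr): 12.1 per 1000.
Codon 5 GUU (Val): 13.8 per 1000.
Codon 6 CAG (Gln): 44.8 per 1000.
Codon 7 GCU (Ala): 44.7 per 1000.
Lowest frequency is 3.3 at codon 2.

2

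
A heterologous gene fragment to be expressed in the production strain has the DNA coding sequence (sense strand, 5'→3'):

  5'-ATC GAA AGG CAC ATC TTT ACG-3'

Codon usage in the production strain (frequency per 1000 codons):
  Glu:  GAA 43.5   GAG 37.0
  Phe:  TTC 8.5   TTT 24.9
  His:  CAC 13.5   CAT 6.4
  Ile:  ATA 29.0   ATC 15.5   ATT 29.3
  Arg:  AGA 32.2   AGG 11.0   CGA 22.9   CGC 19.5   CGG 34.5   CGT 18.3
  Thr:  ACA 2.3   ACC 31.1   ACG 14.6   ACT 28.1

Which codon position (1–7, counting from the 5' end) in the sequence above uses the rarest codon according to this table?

3

Codon 1 ATC (Ile): 15.5 per 1000.
Codon 2 GAA (Glu): 43.5 per 1000.
Codon 3 AGG (Arg): 11.0 per 1000.
Codon 4 CAC (His): 13.5 per 1000.
Codon 5 ATC (Ile): 15.5 per 1000.
Codon 6 TTT (Phe): 24.9 per 1000.
Codon 7 ACG (Thr): 14.6 per 1000.
Lowest frequency is 11.0 at codon 3.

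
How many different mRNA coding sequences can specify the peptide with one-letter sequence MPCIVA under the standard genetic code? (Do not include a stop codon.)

Met: 1 codon.
Pro: 4 codons.
Cys: 2 codons.
Ile: 3 codons.
Val: 4 codons.
Ala: 4 codons.
1 × 4 × 2 × 3 × 4 × 4 = 384.

384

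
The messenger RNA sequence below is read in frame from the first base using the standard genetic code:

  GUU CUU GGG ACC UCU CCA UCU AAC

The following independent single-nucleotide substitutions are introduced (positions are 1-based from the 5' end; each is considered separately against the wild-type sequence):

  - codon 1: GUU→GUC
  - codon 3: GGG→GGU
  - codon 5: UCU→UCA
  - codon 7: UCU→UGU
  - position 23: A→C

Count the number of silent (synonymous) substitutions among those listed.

3

Codon 1: GUU (Val) → GUC (Val) — synonymous.
Codon 3: GGG (Gly) → GGU (Gly) — synonymous.
Codon 5: UCU (Ser) → UCA (Ser) — synonymous.
Codon 7: UCU (Ser) → UGU (Cys) — missense.
Codon 8: AAC (Asn) → ACC (Thr) — missense.
Synonymous: 3 of 5.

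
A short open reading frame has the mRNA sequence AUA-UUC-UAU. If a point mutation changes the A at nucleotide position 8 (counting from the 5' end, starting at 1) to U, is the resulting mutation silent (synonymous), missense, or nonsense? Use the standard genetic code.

missense

Position 8 falls in codon 3: UAU → Tyr.
After the substitution the codon is UUU → Phe.
Tyr ≠ Phe, so this is a missense mutation.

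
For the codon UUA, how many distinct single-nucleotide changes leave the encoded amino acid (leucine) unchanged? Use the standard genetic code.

2

Position 1: CUA → 1 synonymous.
Position 2: none → 0 synonymous.
Position 3: UUG → 1 synonymous.
Total: 1 + 0 + 1 = 2.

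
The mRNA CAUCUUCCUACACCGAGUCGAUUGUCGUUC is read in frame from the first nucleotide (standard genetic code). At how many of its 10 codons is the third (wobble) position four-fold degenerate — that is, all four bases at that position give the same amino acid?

Codon 1 CAU (His): third position 2-fold.
Codon 2 CUU (Leu): third position 4-fold.
Codon 3 CCU (Pro): third position 4-fold.
Codon 4 ACA (Thr): third position 4-fold.
Codon 5 CCG (Pro): third position 4-fold.
Codon 6 AGU (Ser): third position 2-fold.
Codon 7 CGA (Arg): third position 4-fold.
Codon 8 UUG (Leu): third position 2-fold.
Codon 9 UCG (Ser): third position 4-fold.
Codon 10 UUC (Phe): third position 2-fold.
Four-fold degenerate third positions: 6.

6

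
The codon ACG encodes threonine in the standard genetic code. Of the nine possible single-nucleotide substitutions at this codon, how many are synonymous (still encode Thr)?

Position 1: none → 0 synonymous.
Position 2: none → 0 synonymous.
Position 3: ACU, ACC, ACA → 3 synonymous.
Total: 0 + 0 + 3 = 3.

3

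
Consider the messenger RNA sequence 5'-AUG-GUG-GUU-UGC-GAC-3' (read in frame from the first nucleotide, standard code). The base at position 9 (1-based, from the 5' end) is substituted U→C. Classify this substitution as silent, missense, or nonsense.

Position 9 falls in codon 3: GUU → Val.
After the substitution the codon is GUC → Val.
Both encode Val, so the change is synonymous.

silent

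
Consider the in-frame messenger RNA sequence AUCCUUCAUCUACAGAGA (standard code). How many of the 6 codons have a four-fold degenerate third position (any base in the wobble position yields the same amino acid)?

Codon 1 AUC (Ile): third position 3-fold.
Codon 2 CUU (Leu): third position 4-fold.
Codon 3 CAU (His): third position 2-fold.
Codon 4 CUA (Leu): third position 4-fold.
Codon 5 CAG (Gln): third position 2-fold.
Codon 6 AGA (Arg): third position 2-fold.
Four-fold degenerate third positions: 2.

2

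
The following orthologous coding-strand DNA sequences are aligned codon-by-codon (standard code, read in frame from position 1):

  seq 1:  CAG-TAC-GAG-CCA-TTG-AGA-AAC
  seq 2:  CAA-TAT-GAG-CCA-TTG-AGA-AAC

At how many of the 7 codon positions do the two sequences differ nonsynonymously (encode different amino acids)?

Codon 1: CAG Gln / CAA Gln — synonymous.
Codon 2: TAC Tyr / TAT Tyr — synonymous.
Codon 3: GAG Glu / GAG Glu — identical.
Codon 4: CCA Pro / CCA Pro — identical.
Codon 5: TTG Leu / TTG Leu — identical.
Codon 6: AGA Arg / AGA Arg — identical.
Codon 7: AAC Asn / AAC Asn — identical.
Nonsynonymous differences: 0.

0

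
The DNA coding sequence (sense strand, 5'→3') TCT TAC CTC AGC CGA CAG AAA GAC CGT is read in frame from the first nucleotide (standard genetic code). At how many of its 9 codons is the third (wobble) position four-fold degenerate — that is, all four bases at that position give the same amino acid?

4

Codon 1 TCT (Ser): third position 4-fold.
Codon 2 TAC (Tyr): third position 2-fold.
Codon 3 CTC (Leu): third position 4-fold.
Codon 4 AGC (Ser): third position 2-fold.
Codon 5 CGA (Arg): third position 4-fold.
Codon 6 CAG (Gln): third position 2-fold.
Codon 7 AAA (Lys): third position 2-fold.
Codon 8 GAC (Asp): third position 2-fold.
Codon 9 CGT (Arg): third position 4-fold.
Four-fold degenerate third positions: 4.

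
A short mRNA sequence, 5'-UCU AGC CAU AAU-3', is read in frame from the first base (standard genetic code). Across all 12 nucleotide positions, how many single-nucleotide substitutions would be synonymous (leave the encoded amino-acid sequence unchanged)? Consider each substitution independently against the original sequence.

6

Codon 1 (UCU, Ser): 3 synonymous substitutions.
Codon 2 (AGC, Ser): 1 synonymous substitution.
Codon 3 (CAU, His): 1 synonymous substitution.
Codon 4 (AAU, Asn): 1 synonymous substitution.
Total: 3 + 1 + 1 + 1 = 6.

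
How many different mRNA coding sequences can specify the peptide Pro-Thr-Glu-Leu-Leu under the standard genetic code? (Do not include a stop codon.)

1152

Pro: 4 codons.
Thr: 4 codons.
Glu: 2 codons.
Leu: 6 codons.
Leu: 6 codons.
4 × 4 × 2 × 6 × 6 = 1152.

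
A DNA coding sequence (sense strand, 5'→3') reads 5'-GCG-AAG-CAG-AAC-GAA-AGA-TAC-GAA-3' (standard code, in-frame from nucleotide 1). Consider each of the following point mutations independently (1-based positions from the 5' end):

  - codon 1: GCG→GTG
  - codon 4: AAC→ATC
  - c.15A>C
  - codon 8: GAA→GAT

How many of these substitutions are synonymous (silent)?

Codon 1: GCG (Ala) → GTG (Val) — missense.
Codon 4: AAC (Asn) → ATC (Ile) — missense.
Codon 5: GAA (Glu) → GAC (Asp) — missense.
Codon 8: GAA (Glu) → GAT (Asp) — missense.
Synonymous: 0 of 4.

0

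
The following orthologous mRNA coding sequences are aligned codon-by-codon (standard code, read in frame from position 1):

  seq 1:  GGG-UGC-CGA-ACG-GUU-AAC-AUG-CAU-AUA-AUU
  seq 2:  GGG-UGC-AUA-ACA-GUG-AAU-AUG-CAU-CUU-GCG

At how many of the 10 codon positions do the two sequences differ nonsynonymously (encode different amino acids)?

Codon 1: GGG Gly / GGG Gly — identical.
Codon 2: UGC Cys / UGC Cys — identical.
Codon 3: CGA Arg / AUA Ile — nonsynonymous.
Codon 4: ACG Thr / ACA Thr — synonymous.
Codon 5: GUU Val / GUG Val — synonymous.
Codon 6: AAC Asn / AAU Asn — synonymous.
Codon 7: AUG Met / AUG Met — identical.
Codon 8: CAU His / CAU His — identical.
Codon 9: AUA Ile / CUU Leu — nonsynonymous.
Codon 10: AUU Ile / GCG Ala — nonsynonymous.
Nonsynonymous differences: 3.

3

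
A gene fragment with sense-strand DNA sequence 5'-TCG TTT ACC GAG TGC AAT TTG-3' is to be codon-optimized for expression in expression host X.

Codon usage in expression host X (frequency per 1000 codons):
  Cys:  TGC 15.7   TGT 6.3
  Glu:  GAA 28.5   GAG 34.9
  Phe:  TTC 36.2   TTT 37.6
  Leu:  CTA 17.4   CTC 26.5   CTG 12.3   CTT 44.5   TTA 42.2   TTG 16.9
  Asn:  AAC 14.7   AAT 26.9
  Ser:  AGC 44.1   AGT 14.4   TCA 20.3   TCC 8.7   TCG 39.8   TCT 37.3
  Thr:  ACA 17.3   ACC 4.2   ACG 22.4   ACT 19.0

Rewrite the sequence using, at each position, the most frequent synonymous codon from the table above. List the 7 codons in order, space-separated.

AGC TTT ACG GAG TGC AAT CTT

Codon 1 (Ser): best is AGC at 44.1.
Codon 2 (Phe): best is TTT at 37.6.
Codon 3 (Thr): best is ACG at 22.4.
Codon 4 (Glu): best is GAG at 34.9.
Codon 5 (Cys): best is TGC at 15.7.
Codon 6 (Asn): best is AAT at 26.9.
Codon 7 (Leu): best is CTT at 44.5.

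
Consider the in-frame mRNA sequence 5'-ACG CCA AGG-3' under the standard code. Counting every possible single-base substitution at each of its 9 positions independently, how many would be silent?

Codon 1 (ACG, Thr): 3 synonymous substitutions.
Codon 2 (CCA, Pro): 3 synonymous substitutions.
Codon 3 (AGG, Arg): 2 synonymous substitutions.
Total: 3 + 3 + 2 = 8.

8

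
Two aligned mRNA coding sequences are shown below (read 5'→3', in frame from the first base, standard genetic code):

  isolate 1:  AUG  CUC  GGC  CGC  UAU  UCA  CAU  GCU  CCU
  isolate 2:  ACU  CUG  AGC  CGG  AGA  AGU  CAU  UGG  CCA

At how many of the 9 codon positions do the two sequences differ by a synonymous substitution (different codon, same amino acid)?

4

Codon 1: AUG Met / ACU Thr — nonsynonymous.
Codon 2: CUC Leu / CUG Leu — synonymous.
Codon 3: GGC Gly / AGC Ser — nonsynonymous.
Codon 4: CGC Arg / CGG Arg — synonymous.
Codon 5: UAU Tyr / AGA Arg — nonsynonymous.
Codon 6: UCA Ser / AGU Ser — synonymous.
Codon 7: CAU His / CAU His — identical.
Codon 8: GCU Ala / UGG Trp — nonsynonymous.
Codon 9: CCU Pro / CCA Pro — synonymous.
Synonymous differences: 4.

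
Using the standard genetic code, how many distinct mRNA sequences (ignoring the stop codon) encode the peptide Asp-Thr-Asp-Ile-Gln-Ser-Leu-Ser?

Asp: 2 codons.
Thr: 4 codons.
Asp: 2 codons.
Ile: 3 codons.
Gln: 2 codons.
Ser: 6 codons.
Leu: 6 codons.
Ser: 6 codons.
2 × 4 × 2 × 3 × 2 × 6 × 6 × 6 = 20736.

20736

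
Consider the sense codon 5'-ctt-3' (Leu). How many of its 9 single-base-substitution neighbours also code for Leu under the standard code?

3

Position 1: none → 0 synonymous.
Position 2: none → 0 synonymous.
Position 3: CTC, CTA, CTG → 3 synonymous.
Total: 0 + 0 + 3 = 3.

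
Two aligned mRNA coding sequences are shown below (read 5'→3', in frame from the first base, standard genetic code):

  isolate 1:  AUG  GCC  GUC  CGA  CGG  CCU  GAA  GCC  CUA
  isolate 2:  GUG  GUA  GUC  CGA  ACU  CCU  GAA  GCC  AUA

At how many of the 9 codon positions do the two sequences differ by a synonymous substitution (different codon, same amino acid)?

Codon 1: AUG Met / GUG Val — nonsynonymous.
Codon 2: GCC Ala / GUA Val — nonsynonymous.
Codon 3: GUC Val / GUC Val — identical.
Codon 4: CGA Arg / CGA Arg — identical.
Codon 5: CGG Arg / ACU Thr — nonsynonymous.
Codon 6: CCU Pro / CCU Pro — identical.
Codon 7: GAA Glu / GAA Glu — identical.
Codon 8: GCC Ala / GCC Ala — identical.
Codon 9: CUA Leu / AUA Ile — nonsynonymous.
Synonymous differences: 0.

0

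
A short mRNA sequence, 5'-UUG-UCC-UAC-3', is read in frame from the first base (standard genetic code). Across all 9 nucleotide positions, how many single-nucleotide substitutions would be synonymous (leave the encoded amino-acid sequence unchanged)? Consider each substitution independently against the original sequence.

Codon 1 (UUG, Leu): 2 synonymous substitutions.
Codon 2 (UCC, Ser): 3 synonymous substitutions.
Codon 3 (UAC, Tyr): 1 synonymous substitution.
Total: 2 + 3 + 1 = 6.

6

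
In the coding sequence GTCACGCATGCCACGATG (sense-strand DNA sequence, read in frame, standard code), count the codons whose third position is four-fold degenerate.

4

Codon 1 GTC (Val): third position 4-fold.
Codon 2 ACG (Thr): third position 4-fold.
Codon 3 CAT (His): third position 2-fold.
Codon 4 GCC (Ala): third position 4-fold.
Codon 5 ACG (Thr): third position 4-fold.
Codon 6 ATG (Met): third position 1-fold.
Four-fold degenerate third positions: 4.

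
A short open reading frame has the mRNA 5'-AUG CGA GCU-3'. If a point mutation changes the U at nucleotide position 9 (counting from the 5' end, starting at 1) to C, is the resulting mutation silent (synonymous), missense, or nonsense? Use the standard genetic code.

Position 9 falls in codon 3: GCU → Ala.
After the substitution the codon is GCC → Ala.
Both encode Ala, so the change is synonymous.

silent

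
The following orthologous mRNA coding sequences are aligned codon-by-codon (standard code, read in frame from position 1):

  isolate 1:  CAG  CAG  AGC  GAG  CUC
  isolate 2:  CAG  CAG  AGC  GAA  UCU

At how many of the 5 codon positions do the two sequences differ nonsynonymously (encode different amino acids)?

1

Codon 1: CAG Gln / CAG Gln — identical.
Codon 2: CAG Gln / CAG Gln — identical.
Codon 3: AGC Ser / AGC Ser — identical.
Codon 4: GAG Glu / GAA Glu — synonymous.
Codon 5: CUC Leu / UCU Ser — nonsynonymous.
Nonsynonymous differences: 1.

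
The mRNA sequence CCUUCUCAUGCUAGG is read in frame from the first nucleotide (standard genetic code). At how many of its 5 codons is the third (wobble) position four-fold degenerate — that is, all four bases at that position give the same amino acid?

3

Codon 1 CCU (Pro): third position 4-fold.
Codon 2 UCU (Ser): third position 4-fold.
Codon 3 CAU (His): third position 2-fold.
Codon 4 GCU (Ala): third position 4-fold.
Codon 5 AGG (Arg): third position 2-fold.
Four-fold degenerate third positions: 3.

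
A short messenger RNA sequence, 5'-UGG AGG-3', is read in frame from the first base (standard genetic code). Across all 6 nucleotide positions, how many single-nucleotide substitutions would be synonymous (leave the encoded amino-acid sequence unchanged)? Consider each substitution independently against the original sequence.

2

Codon 1 (UGG, Trp): 0 synonymous substitutions.
Codon 2 (AGG, Arg): 2 synonymous substitutions.
Total: 0 + 2 = 2.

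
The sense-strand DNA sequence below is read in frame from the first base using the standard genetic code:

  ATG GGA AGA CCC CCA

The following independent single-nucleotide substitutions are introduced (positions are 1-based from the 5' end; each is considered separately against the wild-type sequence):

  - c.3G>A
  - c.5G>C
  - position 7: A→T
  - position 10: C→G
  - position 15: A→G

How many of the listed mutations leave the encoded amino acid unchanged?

1

Codon 1: ATG (Met) → ATA (Ile) — missense.
Codon 2: GGA (Gly) → GCA (Ala) — missense.
Codon 3: AGA (Arg) → TGA (Stop) — nonsense.
Codon 4: CCC (Pro) → GCC (Ala) — missense.
Codon 5: CCA (Pro) → CCG (Pro) — synonymous.
Synonymous: 1 of 5.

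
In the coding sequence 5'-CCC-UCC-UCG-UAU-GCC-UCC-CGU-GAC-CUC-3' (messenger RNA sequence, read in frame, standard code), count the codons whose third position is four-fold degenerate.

Codon 1 CCC (Pro): third position 4-fold.
Codon 2 UCC (Ser): third position 4-fold.
Codon 3 UCG (Ser): third position 4-fold.
Codon 4 UAU (Tyr): third position 2-fold.
Codon 5 GCC (Ala): third position 4-fold.
Codon 6 UCC (Ser): third position 4-fold.
Codon 7 CGU (Arg): third position 4-fold.
Codon 8 GAC (Asp): third position 2-fold.
Codon 9 CUC (Leu): third position 4-fold.
Four-fold degenerate third positions: 7.

7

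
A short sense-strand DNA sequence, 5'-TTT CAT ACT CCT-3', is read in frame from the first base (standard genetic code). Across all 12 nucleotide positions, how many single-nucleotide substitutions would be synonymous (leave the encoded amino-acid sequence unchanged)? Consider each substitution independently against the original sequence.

8

Codon 1 (TTT, Phe): 1 synonymous substitution.
Codon 2 (CAT, His): 1 synonymous substitution.
Codon 3 (ACT, Thr): 3 synonymous substitutions.
Codon 4 (CCT, Pro): 3 synonymous substitutions.
Total: 1 + 1 + 3 + 3 = 8.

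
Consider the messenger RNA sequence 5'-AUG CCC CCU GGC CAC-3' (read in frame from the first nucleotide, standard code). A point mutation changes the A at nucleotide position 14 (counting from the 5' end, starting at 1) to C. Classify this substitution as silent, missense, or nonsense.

missense

Position 14 falls in codon 5: CAC → His.
After the substitution the codon is CCC → Pro.
His ≠ Pro, so this is a missense mutation.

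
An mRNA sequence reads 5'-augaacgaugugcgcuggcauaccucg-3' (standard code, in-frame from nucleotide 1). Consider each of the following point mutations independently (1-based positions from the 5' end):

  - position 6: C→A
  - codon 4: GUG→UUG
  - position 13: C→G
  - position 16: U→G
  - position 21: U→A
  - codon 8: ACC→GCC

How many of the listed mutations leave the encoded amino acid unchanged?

Codon 2: AAC (Asn) → AAA (Lys) — missense.
Codon 4: GUG (Val) → UUG (Leu) — missense.
Codon 5: CGC (Arg) → GGC (Gly) — missense.
Codon 6: UGG (Trp) → GGG (Gly) — missense.
Codon 7: CAU (His) → CAA (Gln) — missense.
Codon 8: ACC (Thr) → GCC (Ala) — missense.
Synonymous: 0 of 6.

0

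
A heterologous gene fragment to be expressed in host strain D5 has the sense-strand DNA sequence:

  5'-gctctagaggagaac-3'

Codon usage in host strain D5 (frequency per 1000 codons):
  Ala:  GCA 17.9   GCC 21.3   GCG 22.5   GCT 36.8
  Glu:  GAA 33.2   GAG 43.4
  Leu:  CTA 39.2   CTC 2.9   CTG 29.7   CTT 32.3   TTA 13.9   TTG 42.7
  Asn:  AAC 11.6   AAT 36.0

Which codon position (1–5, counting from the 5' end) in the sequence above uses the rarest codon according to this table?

Codon 1 GCT (Ala): 36.8 per 1000.
Codon 2 CTA (Leu): 39.2 per 1000.
Codon 3 GAG (Glu): 43.4 per 1000.
Codon 4 GAG (Glu): 43.4 per 1000.
Codon 5 AAC (Asn): 11.6 per 1000.
Lowest frequency is 11.6 at codon 5.

5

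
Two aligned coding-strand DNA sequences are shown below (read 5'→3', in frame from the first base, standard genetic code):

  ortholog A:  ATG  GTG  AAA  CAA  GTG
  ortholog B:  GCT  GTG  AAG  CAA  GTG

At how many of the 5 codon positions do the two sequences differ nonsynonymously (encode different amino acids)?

Codon 1: ATG Met / GCT Ala — nonsynonymous.
Codon 2: GTG Val / GTG Val — identical.
Codon 3: AAA Lys / AAG Lys — synonymous.
Codon 4: CAA Gln / CAA Gln — identical.
Codon 5: GTG Val / GTG Val — identical.
Nonsynonymous differences: 1.

1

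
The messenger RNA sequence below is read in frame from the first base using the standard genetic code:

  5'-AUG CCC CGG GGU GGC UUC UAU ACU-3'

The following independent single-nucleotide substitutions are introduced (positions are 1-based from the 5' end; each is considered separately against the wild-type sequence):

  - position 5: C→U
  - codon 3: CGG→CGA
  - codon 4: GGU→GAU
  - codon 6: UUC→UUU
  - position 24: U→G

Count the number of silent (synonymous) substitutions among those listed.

3

Codon 2: CCC (Pro) → CUC (Leu) — missense.
Codon 3: CGG (Arg) → CGA (Arg) — synonymous.
Codon 4: GGU (Gly) → GAU (Asp) — missense.
Codon 6: UUC (Phe) → UUU (Phe) — synonymous.
Codon 8: ACU (Thr) → ACG (Thr) — synonymous.
Synonymous: 3 of 5.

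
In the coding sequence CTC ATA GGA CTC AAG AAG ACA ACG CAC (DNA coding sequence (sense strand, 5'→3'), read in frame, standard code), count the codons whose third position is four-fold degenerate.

Codon 1 CTC (Leu): third position 4-fold.
Codon 2 ATA (Ile): third position 3-fold.
Codon 3 GGA (Gly): third position 4-fold.
Codon 4 CTC (Leu): third position 4-fold.
Codon 5 AAG (Lys): third position 2-fold.
Codon 6 AAG (Lys): third position 2-fold.
Codon 7 ACA (Thr): third position 4-fold.
Codon 8 ACG (Thr): third position 4-fold.
Codon 9 CAC (His): third position 2-fold.
Four-fold degenerate third positions: 5.

5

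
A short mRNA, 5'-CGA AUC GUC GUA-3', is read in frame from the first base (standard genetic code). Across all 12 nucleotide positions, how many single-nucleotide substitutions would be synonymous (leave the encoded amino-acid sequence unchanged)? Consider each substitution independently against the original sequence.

12

Codon 1 (CGA, Arg): 4 synonymous substitutions.
Codon 2 (AUC, Ile): 2 synonymous substitutions.
Codon 3 (GUC, Val): 3 synonymous substitutions.
Codon 4 (GUA, Val): 3 synonymous substitutions.
Total: 4 + 2 + 3 + 3 = 12.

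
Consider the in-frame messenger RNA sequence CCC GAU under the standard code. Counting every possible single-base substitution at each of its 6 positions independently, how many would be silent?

4

Codon 1 (CCC, Pro): 3 synonymous substitutions.
Codon 2 (GAU, Asp): 1 synonymous substitution.
Total: 3 + 1 = 4.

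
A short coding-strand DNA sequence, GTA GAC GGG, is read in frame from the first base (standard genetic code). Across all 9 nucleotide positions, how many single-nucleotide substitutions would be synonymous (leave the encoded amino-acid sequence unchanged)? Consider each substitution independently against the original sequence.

7

Codon 1 (GTA, Val): 3 synonymous substitutions.
Codon 2 (GAC, Asp): 1 synonymous substitution.
Codon 3 (GGG, Gly): 3 synonymous substitutions.
Total: 3 + 1 + 3 = 7.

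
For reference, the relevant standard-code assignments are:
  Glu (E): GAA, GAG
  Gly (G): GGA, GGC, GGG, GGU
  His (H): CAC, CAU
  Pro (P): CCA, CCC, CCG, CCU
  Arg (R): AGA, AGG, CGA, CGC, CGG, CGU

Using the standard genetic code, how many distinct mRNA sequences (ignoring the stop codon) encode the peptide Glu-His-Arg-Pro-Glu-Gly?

768

Glu: 2 codons.
His: 2 codons.
Arg: 6 codons.
Pro: 4 codons.
Glu: 2 codons.
Gly: 4 codons.
2 × 2 × 6 × 4 × 2 × 4 = 768.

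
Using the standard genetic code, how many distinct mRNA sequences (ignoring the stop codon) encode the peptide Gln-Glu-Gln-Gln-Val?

64

Gln: 2 codons.
Glu: 2 codons.
Gln: 2 codons.
Gln: 2 codons.
Val: 4 codons.
2 × 2 × 2 × 2 × 4 = 64.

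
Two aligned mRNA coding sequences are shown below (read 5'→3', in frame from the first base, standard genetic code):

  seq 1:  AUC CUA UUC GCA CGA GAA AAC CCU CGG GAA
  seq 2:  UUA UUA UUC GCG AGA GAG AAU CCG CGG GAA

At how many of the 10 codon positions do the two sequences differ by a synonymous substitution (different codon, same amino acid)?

6

Codon 1: AUC Ile / UUA Leu — nonsynonymous.
Codon 2: CUA Leu / UUA Leu — synonymous.
Codon 3: UUC Phe / UUC Phe — identical.
Codon 4: GCA Ala / GCG Ala — synonymous.
Codon 5: CGA Arg / AGA Arg — synonymous.
Codon 6: GAA Glu / GAG Glu — synonymous.
Codon 7: AAC Asn / AAU Asn — synonymous.
Codon 8: CCU Pro / CCG Pro — synonymous.
Codon 9: CGG Arg / CGG Arg — identical.
Codon 10: GAA Glu / GAA Glu — identical.
Synonymous differences: 6.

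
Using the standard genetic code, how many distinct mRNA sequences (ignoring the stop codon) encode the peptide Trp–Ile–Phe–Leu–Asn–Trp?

72

Trp: 1 codon.
Ile: 3 codons.
Phe: 2 codons.
Leu: 6 codons.
Asn: 2 codons.
Trp: 1 codon.
1 × 3 × 2 × 6 × 2 × 1 = 72.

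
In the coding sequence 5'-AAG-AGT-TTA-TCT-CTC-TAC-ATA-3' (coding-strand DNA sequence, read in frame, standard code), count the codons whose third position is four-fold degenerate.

Codon 1 AAG (Lys): third position 2-fold.
Codon 2 AGT (Ser): third position 2-fold.
Codon 3 TTA (Leu): third position 2-fold.
Codon 4 TCT (Ser): third position 4-fold.
Codon 5 CTC (Leu): third position 4-fold.
Codon 6 TAC (Tyr): third position 2-fold.
Codon 7 ATA (Ile): third position 3-fold.
Four-fold degenerate third positions: 2.

2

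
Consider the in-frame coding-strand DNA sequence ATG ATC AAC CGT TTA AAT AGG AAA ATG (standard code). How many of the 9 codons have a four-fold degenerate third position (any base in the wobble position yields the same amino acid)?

Codon 1 ATG (Met): third position 1-fold.
Codon 2 ATC (Ile): third position 3-fold.
Codon 3 AAC (Asn): third position 2-fold.
Codon 4 CGT (Arg): third position 4-fold.
Codon 5 TTA (Leu): third position 2-fold.
Codon 6 AAT (Asn): third position 2-fold.
Codon 7 AGG (Arg): third position 2-fold.
Codon 8 AAA (Lys): third position 2-fold.
Codon 9 ATG (Met): third position 1-fold.
Four-fold degenerate third positions: 1.

1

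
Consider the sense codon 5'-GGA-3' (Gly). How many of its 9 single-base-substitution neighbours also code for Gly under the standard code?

Position 1: none → 0 synonymous.
Position 2: none → 0 synonymous.
Position 3: GGT, GGC, GGG → 3 synonymous.
Total: 0 + 0 + 3 = 3.

3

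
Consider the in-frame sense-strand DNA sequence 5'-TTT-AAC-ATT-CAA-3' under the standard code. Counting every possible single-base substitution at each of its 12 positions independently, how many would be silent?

Codon 1 (TTT, Phe): 1 synonymous substitution.
Codon 2 (AAC, Asn): 1 synonymous substitution.
Codon 3 (ATT, Ile): 2 synonymous substitutions.
Codon 4 (CAA, Gln): 1 synonymous substitution.
Total: 1 + 1 + 2 + 1 = 5.

5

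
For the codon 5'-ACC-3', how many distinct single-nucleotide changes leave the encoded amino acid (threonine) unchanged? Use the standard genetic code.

3

Position 1: none → 0 synonymous.
Position 2: none → 0 synonymous.
Position 3: ACT, ACA, ACG → 3 synonymous.
Total: 0 + 0 + 3 = 3.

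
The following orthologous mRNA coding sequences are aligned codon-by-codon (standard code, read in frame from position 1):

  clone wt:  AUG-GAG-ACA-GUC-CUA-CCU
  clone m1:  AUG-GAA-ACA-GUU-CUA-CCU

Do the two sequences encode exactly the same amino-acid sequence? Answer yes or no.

Codon 1: AUG Met / AUG Met — identical.
Codon 2: GAG Glu / GAA Glu — synonymous.
Codon 3: ACA Thr / ACA Thr — identical.
Codon 4: GUC Val / GUU Val — synonymous.
Codon 5: CUA Leu / CUA Leu — identical.
Codon 6: CCU Pro / CCU Pro — identical.
Nonsynonymous differences: 0 → same protein.

yes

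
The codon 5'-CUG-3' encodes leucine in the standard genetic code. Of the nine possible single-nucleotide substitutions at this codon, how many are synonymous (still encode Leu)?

Position 1: UUG → 1 synonymous.
Position 2: none → 0 synonymous.
Position 3: CUU, CUC, CUA → 3 synonymous.
Total: 1 + 0 + 3 = 4.

4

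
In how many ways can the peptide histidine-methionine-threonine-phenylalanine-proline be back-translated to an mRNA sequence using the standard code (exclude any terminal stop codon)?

His: 2 codons.
Met: 1 codon.
Thr: 4 codons.
Phe: 2 codons.
Pro: 4 codons.
2 × 1 × 4 × 2 × 4 = 64.

64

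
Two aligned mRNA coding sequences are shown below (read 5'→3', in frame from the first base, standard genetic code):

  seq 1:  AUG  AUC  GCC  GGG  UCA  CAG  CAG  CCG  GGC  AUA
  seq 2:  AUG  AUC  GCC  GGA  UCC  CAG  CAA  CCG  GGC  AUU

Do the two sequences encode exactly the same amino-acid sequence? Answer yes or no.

Codon 1: AUG Met / AUG Met — identical.
Codon 2: AUC Ile / AUC Ile — identical.
Codon 3: GCC Ala / GCC Ala — identical.
Codon 4: GGG Gly / GGA Gly — synonymous.
Codon 5: UCA Ser / UCC Ser — synonymous.
Codon 6: CAG Gln / CAG Gln — identical.
Codon 7: CAG Gln / CAA Gln — synonymous.
Codon 8: CCG Pro / CCG Pro — identical.
Codon 9: GGC Gly / GGC Gly — identical.
Codon 10: AUA Ile / AUU Ile — synonymous.
Nonsynonymous differences: 0 → same protein.

yes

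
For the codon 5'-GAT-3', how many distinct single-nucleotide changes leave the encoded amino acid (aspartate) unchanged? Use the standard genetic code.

Position 1: none → 0 synonymous.
Position 2: none → 0 synonymous.
Position 3: GAC → 1 synonymous.
Total: 0 + 0 + 1 = 1.

1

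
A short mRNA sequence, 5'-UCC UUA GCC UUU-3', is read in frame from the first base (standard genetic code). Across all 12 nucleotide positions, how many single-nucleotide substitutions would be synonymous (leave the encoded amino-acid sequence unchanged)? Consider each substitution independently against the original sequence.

9

Codon 1 (UCC, Ser): 3 synonymous substitutions.
Codon 2 (UUA, Leu): 2 synonymous substitutions.
Codon 3 (GCC, Ala): 3 synonymous substitutions.
Codon 4 (UUU, Phe): 1 synonymous substitution.
Total: 3 + 2 + 3 + 1 = 9.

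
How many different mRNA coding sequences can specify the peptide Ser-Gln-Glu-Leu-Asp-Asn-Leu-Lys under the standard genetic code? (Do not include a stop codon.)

6912

Ser: 6 codons.
Gln: 2 codons.
Glu: 2 codons.
Leu: 6 codons.
Asp: 2 codons.
Asn: 2 codons.
Leu: 6 codons.
Lys: 2 codons.
6 × 2 × 2 × 6 × 2 × 2 × 6 × 2 = 6912.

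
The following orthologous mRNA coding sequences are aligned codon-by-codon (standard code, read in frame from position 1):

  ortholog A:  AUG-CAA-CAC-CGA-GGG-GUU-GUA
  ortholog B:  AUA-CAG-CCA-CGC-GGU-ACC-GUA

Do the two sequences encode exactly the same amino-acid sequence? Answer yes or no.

Codon 1: AUG Met / AUA Ile — nonsynonymous.
Codon 2: CAA Gln / CAG Gln — synonymous.
Codon 3: CAC His / CCA Pro — nonsynonymous.
Codon 4: CGA Arg / CGC Arg — synonymous.
Codon 5: GGG Gly / GGU Gly — synonymous.
Codon 6: GUU Val / ACC Thr — nonsynonymous.
Codon 7: GUA Val / GUA Val — identical.
Nonsynonymous differences: 3 → different protein.

no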